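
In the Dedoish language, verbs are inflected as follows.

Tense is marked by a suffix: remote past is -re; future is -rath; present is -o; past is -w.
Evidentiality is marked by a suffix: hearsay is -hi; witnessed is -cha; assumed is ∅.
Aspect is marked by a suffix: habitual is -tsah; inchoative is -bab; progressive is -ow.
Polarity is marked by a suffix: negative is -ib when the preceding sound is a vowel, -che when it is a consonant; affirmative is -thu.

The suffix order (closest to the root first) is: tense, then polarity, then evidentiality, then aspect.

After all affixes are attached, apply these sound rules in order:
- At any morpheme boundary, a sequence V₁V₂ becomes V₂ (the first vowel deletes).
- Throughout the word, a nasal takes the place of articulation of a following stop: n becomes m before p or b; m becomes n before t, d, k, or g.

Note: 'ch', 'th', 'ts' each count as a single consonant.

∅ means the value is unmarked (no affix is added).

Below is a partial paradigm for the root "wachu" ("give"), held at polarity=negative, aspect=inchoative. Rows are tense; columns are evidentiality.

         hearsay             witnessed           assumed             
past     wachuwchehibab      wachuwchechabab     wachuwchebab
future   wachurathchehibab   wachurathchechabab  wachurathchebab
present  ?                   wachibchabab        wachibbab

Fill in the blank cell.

wachibhibab

Attach tense present -o → wachuo.
Attach polarity negative -ib (after vowel 'o') → wachuoib.
Attach evidentiality hearsay -hi → wachuoibhi.
Attach aspect inchoative -bab → wachuoibhibab.
Apply vowel deletion: wachuoibhibab → wachibhibab.
Nasal assimilation: no change.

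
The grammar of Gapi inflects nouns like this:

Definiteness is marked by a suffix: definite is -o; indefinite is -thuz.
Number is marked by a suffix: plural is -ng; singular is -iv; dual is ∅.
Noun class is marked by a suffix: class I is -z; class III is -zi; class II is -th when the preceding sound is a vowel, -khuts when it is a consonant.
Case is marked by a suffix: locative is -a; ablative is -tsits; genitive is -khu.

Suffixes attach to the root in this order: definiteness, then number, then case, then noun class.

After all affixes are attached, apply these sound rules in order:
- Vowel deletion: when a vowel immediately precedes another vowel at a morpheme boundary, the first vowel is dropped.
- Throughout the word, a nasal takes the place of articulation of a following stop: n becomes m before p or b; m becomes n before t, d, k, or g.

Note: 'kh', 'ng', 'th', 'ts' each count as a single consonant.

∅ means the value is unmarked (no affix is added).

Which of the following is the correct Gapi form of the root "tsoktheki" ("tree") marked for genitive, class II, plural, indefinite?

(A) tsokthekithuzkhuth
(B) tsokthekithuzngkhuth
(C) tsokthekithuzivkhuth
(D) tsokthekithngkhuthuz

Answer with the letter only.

B

Attach definiteness indefinite -thuz → tsokthekithuz.
Attach number plural -ng → tsokthekithuzng.
Attach case genitive -khu → tsokthekithuzngkhu.
Attach noun class class II -th (after vowel 'u') → tsokthekithuzngkhuth.
Vowel deletion: no change.
Nasal assimilation: no change.
So the correct form is tsokthekithuzngkhuth, option (B).
(A) tsokthekithuzkhuth is wrong: it uses dual instead of plural for number.
(D) tsokthekithngkhuthuz is wrong: it has the affixes in the wrong order.
(C) tsokthekithuzivkhuth is wrong: it uses singular instead of plural for number.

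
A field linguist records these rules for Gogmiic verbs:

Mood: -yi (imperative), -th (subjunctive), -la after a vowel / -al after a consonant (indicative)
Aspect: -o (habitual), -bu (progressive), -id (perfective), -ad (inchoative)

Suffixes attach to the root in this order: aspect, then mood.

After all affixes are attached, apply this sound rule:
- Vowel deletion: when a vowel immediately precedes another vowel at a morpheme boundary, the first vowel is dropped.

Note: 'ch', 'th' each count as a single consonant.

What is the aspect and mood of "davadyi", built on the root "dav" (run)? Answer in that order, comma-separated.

Segment: dav-ad-yi.
aspect: -ad → inchoative.
mood: -yi → imperative.

inchoative, imperative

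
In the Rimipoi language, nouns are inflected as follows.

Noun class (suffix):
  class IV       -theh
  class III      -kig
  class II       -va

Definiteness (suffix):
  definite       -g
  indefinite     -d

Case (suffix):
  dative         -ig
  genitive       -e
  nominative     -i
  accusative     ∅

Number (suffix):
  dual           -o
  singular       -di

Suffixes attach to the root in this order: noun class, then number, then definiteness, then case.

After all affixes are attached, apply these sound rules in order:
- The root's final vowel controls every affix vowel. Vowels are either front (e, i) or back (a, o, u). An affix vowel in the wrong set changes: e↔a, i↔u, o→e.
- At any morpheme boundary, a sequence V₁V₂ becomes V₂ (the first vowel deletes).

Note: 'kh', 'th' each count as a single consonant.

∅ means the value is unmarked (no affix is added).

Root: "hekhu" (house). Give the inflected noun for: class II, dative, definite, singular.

hekhuvadugug

Attach noun class class II -va → hekhuva.
Attach number singular -di → hekhuvadi.
Attach definiteness definite -g → hekhuvadig.
Attach case dative -ig → hekhuvadigig.
Apply vowel harmony: hekhuvadigig → hekhuvadugug.
Vowel deletion: no change.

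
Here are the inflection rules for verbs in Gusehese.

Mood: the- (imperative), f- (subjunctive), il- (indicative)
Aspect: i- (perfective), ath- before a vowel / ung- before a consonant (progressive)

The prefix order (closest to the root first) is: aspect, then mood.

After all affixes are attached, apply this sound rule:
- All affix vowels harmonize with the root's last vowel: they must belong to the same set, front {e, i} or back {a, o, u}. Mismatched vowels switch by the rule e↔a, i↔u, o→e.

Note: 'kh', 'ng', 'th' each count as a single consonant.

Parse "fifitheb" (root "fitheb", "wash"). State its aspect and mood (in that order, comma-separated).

perfective, subjunctive

Segment: f-i-fitheb.
aspect: i- → perfective.
mood: f- → subjunctive.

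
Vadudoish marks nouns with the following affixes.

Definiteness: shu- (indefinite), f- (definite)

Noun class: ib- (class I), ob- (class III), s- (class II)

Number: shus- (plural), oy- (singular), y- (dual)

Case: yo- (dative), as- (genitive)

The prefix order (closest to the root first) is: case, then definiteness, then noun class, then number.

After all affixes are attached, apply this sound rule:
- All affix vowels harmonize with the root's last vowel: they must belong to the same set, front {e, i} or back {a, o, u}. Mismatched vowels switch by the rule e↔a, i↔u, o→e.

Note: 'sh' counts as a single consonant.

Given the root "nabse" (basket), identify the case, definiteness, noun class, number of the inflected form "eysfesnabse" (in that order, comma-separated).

Segment: oy-s-f-as-nabse.
case: as- → genitive.
definiteness: f- → definite.
noun class: s- → class II.
number: oy- → singular.

genitive, definite, class II, singular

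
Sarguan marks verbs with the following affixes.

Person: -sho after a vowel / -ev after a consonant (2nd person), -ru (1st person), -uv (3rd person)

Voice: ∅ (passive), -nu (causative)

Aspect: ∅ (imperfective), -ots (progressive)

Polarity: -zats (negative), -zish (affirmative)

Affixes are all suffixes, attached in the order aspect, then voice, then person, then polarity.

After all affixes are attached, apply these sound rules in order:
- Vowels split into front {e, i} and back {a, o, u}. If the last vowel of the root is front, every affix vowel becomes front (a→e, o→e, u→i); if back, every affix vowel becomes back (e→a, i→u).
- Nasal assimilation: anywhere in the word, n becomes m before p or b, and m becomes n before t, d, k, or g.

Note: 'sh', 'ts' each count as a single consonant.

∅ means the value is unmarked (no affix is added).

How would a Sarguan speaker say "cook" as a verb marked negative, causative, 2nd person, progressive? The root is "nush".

Attach aspect progressive -ots → nushots.
Attach voice causative -nu → nushotsnu.
Attach person 2nd person -sho (after vowel 'u') → nushotsnusho.
Attach polarity negative -zats → nushotsnushozats.
Vowel harmony: no change.
Nasal assimilation: no change.

nushotsnushozats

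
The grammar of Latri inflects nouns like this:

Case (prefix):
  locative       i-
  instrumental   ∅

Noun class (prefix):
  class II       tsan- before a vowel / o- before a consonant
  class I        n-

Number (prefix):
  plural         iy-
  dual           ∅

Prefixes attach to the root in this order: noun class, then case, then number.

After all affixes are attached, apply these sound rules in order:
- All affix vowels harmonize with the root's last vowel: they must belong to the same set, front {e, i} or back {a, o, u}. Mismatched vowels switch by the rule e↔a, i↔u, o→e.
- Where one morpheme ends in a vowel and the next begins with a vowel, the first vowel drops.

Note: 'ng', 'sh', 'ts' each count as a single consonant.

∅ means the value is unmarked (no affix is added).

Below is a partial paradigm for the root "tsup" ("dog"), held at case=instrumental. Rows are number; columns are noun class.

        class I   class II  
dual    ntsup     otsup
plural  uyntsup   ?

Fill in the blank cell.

Attach noun class class II o- (before consonant 'ts') → otsup.
case = instrumental: zero marking, form stays otsup.
Attach number plural iy- → iyotsup.
Apply vowel harmony: iyotsup → uyotsup.
Vowel deletion: no change.

uyotsup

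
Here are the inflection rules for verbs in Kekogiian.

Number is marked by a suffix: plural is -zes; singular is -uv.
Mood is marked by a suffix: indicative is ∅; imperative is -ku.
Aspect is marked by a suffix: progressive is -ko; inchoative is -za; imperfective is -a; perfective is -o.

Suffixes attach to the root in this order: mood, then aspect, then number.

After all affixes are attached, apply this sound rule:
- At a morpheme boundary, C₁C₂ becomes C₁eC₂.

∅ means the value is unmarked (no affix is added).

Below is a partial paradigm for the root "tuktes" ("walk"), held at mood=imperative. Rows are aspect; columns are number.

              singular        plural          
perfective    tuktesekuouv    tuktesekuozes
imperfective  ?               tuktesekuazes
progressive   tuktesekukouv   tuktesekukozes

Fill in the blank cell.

tuktesekuauv

Attach mood imperative -ku → tuktesku.
Attach aspect imperfective -a → tukteskua.
Attach number singular -uv → tukteskuauv.
Apply epenthesis: tukteskuauv → tuktesekuauv.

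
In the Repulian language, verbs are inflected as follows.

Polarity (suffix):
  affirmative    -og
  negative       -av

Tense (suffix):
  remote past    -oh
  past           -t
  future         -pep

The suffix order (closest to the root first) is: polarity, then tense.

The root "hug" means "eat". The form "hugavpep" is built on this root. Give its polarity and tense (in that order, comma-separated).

Segment: hug-av-pep.
polarity: -av → negative.
tense: -pep → future.

negative, future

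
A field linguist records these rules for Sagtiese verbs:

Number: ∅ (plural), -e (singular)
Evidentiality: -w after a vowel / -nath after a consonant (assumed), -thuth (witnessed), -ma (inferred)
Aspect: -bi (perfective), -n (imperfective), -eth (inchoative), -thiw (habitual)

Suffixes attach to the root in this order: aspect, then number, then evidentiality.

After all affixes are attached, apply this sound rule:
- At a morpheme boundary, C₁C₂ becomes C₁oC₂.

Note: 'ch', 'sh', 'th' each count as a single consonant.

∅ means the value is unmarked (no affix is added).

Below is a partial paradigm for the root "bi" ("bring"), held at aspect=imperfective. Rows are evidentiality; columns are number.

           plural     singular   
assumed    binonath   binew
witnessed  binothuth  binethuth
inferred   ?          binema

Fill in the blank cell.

Attach aspect imperfective -n → bin.
number = plural: zero marking, form stays bin.
Attach evidentiality inferred -ma → binma.
Apply epenthesis: binma → binoma.

binoma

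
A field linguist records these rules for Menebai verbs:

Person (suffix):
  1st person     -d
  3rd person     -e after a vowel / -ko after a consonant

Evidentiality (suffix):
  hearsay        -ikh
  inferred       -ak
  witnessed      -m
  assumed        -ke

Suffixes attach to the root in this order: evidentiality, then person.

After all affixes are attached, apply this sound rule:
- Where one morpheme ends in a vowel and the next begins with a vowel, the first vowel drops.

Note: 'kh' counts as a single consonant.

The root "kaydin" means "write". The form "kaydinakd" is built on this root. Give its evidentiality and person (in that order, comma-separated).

Segment: kaydin-ak-d.
evidentiality: -ak → inferred.
person: -d → 1st person.

inferred, 1st person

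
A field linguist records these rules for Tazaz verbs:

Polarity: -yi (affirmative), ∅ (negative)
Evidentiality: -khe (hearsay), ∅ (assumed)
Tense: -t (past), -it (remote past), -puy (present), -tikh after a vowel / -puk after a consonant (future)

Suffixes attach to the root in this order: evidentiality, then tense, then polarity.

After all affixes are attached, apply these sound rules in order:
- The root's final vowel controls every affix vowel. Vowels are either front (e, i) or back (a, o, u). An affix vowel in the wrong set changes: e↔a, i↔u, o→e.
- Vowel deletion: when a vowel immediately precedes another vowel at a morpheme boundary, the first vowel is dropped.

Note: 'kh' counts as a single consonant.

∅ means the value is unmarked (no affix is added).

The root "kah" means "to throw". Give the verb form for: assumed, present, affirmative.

evidentiality = assumed: zero marking, form stays kah.
Attach tense present -puy → kahpuy.
Attach polarity affirmative -yi → kahpuyyi.
Apply vowel harmony: kahpuyyi → kahpuyyu.
Vowel deletion: no change.

kahpuyyu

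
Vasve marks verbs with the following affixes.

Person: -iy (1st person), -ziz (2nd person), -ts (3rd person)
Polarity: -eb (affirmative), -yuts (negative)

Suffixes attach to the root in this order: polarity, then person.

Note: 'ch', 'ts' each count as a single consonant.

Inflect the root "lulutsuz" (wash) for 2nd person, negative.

lulutsuzyutsziz

Attach polarity negative -yuts → lulutsuzyuts.
Attach person 2nd person -ziz → lulutsuzyutsziz.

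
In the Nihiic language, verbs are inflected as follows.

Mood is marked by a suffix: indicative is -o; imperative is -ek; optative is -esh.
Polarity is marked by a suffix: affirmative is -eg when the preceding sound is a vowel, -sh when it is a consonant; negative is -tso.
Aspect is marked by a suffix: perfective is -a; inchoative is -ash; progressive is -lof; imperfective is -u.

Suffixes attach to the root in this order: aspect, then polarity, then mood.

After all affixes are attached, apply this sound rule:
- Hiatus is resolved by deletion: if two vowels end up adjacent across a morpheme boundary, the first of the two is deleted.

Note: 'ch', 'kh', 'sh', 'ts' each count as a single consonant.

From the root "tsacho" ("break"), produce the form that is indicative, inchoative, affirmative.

Attach aspect inchoative -ash → tsachoash.
Attach polarity affirmative -sh (after consonant 'sh') → tsachoashsh.
Attach mood indicative -o → tsachoashsho.
Apply vowel deletion: tsachoashsho → tsachashsho.

tsachashsho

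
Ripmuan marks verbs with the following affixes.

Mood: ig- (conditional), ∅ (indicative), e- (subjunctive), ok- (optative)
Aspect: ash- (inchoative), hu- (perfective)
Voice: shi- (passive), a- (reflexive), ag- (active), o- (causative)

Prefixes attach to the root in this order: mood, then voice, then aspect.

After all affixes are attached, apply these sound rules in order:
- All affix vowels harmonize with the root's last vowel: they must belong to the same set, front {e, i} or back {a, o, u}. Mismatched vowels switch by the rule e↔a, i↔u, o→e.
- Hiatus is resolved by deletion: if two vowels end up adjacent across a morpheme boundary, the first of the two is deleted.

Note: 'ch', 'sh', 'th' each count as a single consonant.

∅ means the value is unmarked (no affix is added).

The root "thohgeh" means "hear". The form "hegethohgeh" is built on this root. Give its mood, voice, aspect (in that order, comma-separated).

Segment: hu-ag-e-thohgeh.
mood: e- → subjunctive.
voice: ag- → active.
aspect: hu- → perfective.

subjunctive, active, perfective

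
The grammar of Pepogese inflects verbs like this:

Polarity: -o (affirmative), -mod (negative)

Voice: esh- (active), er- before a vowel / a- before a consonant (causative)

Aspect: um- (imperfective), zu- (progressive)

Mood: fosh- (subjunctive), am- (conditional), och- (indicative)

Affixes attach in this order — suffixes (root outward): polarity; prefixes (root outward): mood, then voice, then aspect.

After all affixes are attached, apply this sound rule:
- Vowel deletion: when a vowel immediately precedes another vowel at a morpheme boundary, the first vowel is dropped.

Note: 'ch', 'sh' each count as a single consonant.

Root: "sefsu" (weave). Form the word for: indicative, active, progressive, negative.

Attach polarity negative -mod → sefsumod.
Attach mood indicative och- → ochsefsumod.
Attach voice active esh- → eshochsefsumod.
Attach aspect progressive zu- → zueshochsefsumod.
Apply vowel deletion: zueshochsefsumod → zeshochsefsumod.

zeshochsefsumod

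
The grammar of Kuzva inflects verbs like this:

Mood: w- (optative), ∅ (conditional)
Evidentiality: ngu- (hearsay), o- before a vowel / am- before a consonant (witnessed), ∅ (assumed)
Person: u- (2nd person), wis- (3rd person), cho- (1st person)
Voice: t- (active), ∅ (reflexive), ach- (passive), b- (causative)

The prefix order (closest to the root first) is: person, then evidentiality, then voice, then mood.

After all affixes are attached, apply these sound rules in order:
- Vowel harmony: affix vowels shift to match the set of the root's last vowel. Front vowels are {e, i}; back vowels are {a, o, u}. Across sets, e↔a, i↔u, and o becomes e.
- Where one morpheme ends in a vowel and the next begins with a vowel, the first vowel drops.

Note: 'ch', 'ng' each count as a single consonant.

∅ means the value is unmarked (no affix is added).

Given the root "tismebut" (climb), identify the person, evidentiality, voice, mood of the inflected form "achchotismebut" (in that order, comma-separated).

1st person, assumed, passive, conditional

Segment: ach-cho-tismebut.
person: cho- → 1st person.
evidentiality: ∅ → assumed.
voice: ach- → passive.
mood: ∅ → conditional.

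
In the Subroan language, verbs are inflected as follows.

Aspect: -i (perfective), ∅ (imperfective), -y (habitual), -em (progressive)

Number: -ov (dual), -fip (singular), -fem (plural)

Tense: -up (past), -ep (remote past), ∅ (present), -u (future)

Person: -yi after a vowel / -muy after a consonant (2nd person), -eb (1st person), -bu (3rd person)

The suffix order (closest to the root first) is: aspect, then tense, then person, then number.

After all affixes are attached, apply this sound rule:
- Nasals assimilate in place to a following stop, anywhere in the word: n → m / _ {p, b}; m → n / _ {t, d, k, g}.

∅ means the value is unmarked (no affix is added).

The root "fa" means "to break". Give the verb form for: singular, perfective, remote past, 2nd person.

faiepmuyfip

Attach aspect perfective -i → fai.
Attach tense remote past -ep → faiep.
Attach person 2nd person -muy (after consonant 'p') → faiepmuy.
Attach number singular -fip → faiepmuyfip.
Nasal assimilation: no change.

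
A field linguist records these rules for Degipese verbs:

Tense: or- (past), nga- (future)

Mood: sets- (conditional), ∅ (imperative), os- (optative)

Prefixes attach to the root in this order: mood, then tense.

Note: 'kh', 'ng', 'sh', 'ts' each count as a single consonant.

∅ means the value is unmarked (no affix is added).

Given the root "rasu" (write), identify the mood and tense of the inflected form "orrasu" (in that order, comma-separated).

Segment: or-rasu.
mood: ∅ → imperative.
tense: or- → past.

imperative, past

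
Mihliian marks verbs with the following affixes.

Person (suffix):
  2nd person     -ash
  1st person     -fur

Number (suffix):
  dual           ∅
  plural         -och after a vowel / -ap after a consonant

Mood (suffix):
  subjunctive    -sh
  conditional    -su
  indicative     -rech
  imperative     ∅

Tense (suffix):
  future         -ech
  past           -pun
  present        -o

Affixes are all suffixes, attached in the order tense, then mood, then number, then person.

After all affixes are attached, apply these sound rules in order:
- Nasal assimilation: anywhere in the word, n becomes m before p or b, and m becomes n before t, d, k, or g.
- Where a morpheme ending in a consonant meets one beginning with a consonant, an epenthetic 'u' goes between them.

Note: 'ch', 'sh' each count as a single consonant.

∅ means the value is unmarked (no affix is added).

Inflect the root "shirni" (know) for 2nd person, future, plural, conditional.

shirniechusuochash

Attach tense future -ech → shirniech.
Attach mood conditional -su → shirniechsu.
Attach number plural -och (after vowel 'u') → shirniechsuoch.
Attach person 2nd person -ash → shirniechsuochash.
Nasal assimilation: no change.
Apply epenthesis: shirniechsuochash → shirniechusuochash.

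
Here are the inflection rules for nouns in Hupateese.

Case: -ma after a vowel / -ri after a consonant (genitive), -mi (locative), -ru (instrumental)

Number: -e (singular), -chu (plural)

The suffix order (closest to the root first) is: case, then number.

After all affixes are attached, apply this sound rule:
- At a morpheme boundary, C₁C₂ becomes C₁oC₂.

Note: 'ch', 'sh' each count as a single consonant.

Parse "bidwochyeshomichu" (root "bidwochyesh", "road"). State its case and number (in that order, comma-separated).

Segment: bidwochyesh-mi-chu.
case: -mi → locative.
number: -chu → plural.

locative, plural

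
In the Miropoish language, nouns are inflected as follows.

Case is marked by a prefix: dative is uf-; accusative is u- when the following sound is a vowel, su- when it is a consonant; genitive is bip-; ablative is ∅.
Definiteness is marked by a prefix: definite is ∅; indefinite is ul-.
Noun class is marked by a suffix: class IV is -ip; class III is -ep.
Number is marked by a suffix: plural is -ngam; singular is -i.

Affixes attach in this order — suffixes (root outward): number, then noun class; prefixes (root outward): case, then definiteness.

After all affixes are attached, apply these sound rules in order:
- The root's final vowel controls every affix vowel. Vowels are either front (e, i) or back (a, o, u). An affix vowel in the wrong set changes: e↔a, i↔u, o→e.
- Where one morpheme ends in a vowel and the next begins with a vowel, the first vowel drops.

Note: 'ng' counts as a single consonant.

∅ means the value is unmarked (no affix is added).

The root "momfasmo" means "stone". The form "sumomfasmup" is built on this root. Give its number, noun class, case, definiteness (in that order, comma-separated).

Segment: su-momfasmo-i-ip.
number: -i → singular.
noun class: -ip → class IV.
case: u/su- → accusative.
definiteness: ∅ → definite.

singular, class IV, accusative, definite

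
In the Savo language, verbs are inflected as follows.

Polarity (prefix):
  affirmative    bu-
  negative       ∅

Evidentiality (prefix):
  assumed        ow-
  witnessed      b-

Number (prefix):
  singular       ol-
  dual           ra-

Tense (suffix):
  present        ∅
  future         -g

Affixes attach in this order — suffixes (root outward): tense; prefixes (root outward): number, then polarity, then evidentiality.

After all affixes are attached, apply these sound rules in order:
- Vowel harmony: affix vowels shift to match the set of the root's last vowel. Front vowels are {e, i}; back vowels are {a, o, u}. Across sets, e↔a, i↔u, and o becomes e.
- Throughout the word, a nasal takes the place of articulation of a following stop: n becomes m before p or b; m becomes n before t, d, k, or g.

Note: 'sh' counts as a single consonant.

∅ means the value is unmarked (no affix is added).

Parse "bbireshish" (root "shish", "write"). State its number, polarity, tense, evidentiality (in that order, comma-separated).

Segment: b-bu-ra-shish.
number: ra- → dual.
polarity: bu- → affirmative.
tense: ∅ → present.
evidentiality: b- → witnessed.

dual, affirmative, present, witnessed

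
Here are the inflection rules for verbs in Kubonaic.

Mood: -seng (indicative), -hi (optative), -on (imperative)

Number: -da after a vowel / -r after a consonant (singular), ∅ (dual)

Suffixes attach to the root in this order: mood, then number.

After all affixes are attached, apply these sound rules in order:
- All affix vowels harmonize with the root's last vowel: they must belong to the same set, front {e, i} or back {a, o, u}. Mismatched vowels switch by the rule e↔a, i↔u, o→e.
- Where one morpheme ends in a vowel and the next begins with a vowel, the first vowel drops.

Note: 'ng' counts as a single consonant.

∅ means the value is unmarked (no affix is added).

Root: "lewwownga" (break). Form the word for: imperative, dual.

Attach mood imperative -on → lewwowngaon.
number = dual: zero marking, form stays lewwowngaon.
Vowel harmony: no change.
Apply vowel deletion: lewwowngaon → lewwowngon.

lewwowngon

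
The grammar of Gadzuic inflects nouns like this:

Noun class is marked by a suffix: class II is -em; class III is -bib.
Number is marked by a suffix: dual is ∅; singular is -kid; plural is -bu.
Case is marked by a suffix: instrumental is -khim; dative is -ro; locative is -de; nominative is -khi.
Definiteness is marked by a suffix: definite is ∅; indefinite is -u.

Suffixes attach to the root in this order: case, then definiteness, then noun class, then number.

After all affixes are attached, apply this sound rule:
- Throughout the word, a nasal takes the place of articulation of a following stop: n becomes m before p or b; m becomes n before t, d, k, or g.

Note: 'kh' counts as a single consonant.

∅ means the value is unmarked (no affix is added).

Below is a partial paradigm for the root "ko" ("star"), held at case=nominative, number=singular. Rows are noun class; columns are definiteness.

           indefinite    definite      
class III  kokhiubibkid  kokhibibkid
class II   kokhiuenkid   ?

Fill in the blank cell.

Attach case nominative -khi → kokhi.
definiteness = definite: zero marking, form stays kokhi.
Attach noun class class II -em → kokhiem.
Attach number singular -kid → kokhiemkid.
Apply nasal assimilation: kokhiemkid → kokhienkid.

kokhienkid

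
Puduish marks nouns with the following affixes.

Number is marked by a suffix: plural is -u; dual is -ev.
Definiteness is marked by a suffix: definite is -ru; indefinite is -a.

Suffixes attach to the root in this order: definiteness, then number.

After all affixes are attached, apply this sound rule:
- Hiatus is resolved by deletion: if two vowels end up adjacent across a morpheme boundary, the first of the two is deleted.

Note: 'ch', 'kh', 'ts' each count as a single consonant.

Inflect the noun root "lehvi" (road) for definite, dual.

lehvirev

Attach definiteness definite -ru → lehviru.
Attach number dual -ev → lehviruev.
Apply vowel deletion: lehviruev → lehvirev.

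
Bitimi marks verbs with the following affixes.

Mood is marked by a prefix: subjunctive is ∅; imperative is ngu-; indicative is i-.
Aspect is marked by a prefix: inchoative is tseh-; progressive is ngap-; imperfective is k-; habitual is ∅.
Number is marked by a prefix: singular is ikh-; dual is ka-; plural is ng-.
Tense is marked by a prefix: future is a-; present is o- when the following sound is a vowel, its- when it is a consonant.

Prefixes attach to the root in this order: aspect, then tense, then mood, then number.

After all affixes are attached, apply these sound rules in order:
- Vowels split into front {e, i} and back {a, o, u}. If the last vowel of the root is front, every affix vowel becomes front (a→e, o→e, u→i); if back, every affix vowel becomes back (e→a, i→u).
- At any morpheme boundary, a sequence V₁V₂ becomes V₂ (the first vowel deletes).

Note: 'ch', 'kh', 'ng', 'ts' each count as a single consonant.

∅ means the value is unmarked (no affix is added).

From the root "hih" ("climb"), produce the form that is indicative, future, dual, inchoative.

ketsehhih

Attach aspect inchoative tseh- → tsehhih.
Attach tense future a- → atsehhih.
Attach mood indicative i- → iatsehhih.
Attach number dual ka- → kaiatsehhih.
Apply vowel harmony: kaiatsehhih → keietsehhih.
Apply vowel deletion: keietsehhih → ketsehhih.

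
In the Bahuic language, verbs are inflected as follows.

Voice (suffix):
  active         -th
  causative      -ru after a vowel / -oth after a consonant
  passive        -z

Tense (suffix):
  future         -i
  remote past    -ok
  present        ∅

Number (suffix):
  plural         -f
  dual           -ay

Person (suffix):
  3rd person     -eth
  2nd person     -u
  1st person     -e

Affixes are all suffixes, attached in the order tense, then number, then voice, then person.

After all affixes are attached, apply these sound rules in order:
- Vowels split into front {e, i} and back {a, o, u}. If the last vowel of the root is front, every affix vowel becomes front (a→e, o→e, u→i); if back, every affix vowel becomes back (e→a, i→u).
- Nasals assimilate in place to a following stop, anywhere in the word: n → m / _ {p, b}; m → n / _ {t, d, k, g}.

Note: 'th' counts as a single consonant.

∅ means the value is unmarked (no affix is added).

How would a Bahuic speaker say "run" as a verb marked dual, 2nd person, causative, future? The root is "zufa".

zufauayothu

Attach tense future -i → zufai.
Attach number dual -ay → zufaiay.
Attach voice causative -oth (after consonant 'y') → zufaiayoth.
Attach person 2nd person -u → zufaiayothu.
Apply vowel harmony: zufaiayothu → zufauayothu.
Nasal assimilation: no change.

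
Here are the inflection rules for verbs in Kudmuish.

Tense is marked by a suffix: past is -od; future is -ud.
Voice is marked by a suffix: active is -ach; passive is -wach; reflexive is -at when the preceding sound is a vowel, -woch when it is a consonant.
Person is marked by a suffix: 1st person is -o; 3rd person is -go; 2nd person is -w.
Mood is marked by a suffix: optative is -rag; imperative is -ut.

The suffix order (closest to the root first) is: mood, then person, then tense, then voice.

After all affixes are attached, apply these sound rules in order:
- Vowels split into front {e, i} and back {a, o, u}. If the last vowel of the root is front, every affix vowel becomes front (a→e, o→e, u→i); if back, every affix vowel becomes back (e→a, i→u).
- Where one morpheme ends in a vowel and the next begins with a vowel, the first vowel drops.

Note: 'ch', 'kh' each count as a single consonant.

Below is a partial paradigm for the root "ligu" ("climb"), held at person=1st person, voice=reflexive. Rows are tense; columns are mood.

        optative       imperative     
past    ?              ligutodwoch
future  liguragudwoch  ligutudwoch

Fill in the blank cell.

Attach mood optative -rag → ligurag.
Attach person 1st person -o → ligurago.
Attach tense past -od → liguragood.
Attach voice reflexive -woch (after consonant 'd') → liguragoodwoch.
Vowel harmony: no change.
Apply vowel deletion: liguragoodwoch → liguragodwoch.

liguragodwoch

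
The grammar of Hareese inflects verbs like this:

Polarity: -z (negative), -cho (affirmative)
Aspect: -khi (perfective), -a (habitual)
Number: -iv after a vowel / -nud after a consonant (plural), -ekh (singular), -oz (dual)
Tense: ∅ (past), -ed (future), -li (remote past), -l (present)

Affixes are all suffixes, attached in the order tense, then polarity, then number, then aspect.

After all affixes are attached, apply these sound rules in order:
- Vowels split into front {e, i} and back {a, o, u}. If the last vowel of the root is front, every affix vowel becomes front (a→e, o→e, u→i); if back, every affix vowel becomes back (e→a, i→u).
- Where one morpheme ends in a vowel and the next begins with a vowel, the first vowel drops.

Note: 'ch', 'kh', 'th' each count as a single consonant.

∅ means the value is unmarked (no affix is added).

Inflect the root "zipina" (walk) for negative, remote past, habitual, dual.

Attach tense remote past -li → zipinali.
Attach polarity negative -z → zipinaliz.
Attach number dual -oz → zipinalizoz.
Attach aspect habitual -a → zipinalizoza.
Apply vowel harmony: zipinalizoza → zipinaluzoza.
Vowel deletion: no change.

zipinaluzoza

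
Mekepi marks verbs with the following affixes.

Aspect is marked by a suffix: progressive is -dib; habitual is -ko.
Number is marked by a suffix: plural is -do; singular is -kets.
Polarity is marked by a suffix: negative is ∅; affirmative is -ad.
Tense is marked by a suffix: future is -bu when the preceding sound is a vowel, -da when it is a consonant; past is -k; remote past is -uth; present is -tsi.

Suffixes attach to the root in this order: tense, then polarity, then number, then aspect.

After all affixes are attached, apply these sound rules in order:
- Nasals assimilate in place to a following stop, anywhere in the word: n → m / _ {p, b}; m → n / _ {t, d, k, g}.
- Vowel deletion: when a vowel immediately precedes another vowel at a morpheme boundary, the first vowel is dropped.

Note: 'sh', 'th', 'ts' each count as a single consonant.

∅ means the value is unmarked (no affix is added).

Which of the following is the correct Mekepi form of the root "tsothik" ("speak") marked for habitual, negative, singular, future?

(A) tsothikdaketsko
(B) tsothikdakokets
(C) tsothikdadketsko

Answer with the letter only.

A

Attach tense future -da (after consonant 'k') → tsothikda.
polarity = negative: zero marking, form stays tsothikda.
Attach number singular -kets → tsothikdakets.
Attach aspect habitual -ko → tsothikdaketsko.
Nasal assimilation: no change.
Vowel deletion: no change.
So the correct form is tsothikdaketsko, option (A).
(C) tsothikdadketsko is wrong: it uses affirmative instead of negative for polarity.
(B) tsothikdakokets is wrong: it has the affixes in the wrong order.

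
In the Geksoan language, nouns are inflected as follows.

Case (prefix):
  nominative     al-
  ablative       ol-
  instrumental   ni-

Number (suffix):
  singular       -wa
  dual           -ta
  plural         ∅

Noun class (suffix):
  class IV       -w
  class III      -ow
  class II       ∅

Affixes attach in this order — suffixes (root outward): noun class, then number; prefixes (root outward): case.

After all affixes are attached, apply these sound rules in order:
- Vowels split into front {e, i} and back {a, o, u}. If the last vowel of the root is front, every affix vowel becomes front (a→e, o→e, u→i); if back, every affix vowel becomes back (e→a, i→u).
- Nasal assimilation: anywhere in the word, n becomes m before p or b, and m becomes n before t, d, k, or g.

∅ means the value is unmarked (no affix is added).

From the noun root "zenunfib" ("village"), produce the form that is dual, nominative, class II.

noun class = class II: zero marking, form stays zenunfib.
Attach case nominative al- → alzenunfib.
Attach number dual -ta → alzenunfibta.
Apply vowel harmony: alzenunfibta → elzenunfibte.
Nasal assimilation: no change.

elzenunfibte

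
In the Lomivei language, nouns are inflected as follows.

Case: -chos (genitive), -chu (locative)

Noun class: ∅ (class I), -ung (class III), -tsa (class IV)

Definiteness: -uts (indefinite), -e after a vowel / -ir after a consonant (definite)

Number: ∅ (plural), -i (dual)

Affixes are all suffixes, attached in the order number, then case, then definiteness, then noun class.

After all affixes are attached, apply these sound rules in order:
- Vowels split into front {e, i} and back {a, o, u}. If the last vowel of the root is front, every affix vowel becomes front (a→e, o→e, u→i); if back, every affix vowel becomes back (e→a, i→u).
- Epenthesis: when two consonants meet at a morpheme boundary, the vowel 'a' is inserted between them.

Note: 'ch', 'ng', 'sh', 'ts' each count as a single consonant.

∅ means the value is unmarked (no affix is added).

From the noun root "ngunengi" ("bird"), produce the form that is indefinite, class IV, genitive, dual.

ngunengiichesitsatse

Attach number dual -i → ngunengii.
Attach case genitive -chos → ngunengiichos.
Attach definiteness indefinite -uts → ngunengiichosuts.
Attach noun class class IV -tsa → ngunengiichosutstsa.
Apply vowel harmony: ngunengiichosutstsa → ngunengiichesitstse.
Apply epenthesis: ngunengiichesitstse → ngunengiichesitsatse.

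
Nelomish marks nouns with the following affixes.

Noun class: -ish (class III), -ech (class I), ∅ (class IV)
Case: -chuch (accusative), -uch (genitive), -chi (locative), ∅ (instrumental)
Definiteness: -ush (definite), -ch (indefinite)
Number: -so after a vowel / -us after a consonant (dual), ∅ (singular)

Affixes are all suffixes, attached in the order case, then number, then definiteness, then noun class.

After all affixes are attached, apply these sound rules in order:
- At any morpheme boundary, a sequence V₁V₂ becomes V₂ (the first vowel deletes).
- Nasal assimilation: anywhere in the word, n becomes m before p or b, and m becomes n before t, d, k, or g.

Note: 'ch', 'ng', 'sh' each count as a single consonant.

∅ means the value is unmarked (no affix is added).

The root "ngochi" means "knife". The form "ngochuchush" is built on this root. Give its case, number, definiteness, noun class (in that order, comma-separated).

Segment: ngochi-uch-ush.
case: -uch → genitive.
number: ∅ → singular.
definiteness: -ush → definite.
noun class: ∅ → class IV.

genitive, singular, definite, class IV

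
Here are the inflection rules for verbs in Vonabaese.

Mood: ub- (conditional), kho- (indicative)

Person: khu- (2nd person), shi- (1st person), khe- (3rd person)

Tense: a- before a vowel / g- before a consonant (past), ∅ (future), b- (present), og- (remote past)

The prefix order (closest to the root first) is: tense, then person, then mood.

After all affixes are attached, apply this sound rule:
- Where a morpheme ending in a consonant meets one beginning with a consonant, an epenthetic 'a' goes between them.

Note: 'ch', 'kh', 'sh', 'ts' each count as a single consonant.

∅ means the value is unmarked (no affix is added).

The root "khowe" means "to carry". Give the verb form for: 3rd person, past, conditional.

ubakhegakhowe

Attach tense past g- (before consonant 'kh') → gkhowe.
Attach person 3rd person khe- → khegkhowe.
Attach mood conditional ub- → ubkhegkhowe.
Apply epenthesis: ubkhegkhowe → ubakhegakhowe.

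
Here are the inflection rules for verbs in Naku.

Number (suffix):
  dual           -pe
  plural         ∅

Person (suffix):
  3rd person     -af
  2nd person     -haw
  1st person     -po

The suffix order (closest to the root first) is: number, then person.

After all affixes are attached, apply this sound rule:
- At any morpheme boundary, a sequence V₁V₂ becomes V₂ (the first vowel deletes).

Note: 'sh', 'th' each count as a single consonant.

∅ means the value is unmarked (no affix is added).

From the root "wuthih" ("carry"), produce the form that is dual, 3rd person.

wuthihpaf

Attach number dual -pe → wuthihpe.
Attach person 3rd person -af → wuthihpeaf.
Apply vowel deletion: wuthihpeaf → wuthihpaf.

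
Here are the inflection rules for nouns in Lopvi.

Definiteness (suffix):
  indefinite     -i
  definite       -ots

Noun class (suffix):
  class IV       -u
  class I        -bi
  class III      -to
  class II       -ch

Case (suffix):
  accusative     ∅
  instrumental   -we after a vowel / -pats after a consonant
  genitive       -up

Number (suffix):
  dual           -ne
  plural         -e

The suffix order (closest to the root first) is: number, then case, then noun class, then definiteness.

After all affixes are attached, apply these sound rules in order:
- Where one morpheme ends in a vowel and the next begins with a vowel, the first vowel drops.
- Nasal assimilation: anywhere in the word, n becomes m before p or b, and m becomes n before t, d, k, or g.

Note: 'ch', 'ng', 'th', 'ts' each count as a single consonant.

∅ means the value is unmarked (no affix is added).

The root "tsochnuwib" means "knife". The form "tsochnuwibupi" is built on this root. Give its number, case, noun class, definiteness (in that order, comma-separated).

Segment: tsochnuwib-e-up-u-i.
number: -e → plural.
case: -up → genitive.
noun class: -u → class IV.
definiteness: -i → indefinite.

plural, genitive, class IV, indefinite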